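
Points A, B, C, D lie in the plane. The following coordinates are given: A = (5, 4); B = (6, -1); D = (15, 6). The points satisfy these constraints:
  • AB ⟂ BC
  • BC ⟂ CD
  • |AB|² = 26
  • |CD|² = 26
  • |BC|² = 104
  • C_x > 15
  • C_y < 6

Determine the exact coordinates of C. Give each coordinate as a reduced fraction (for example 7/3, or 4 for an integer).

1. C_x = 16  [[AB ⟂ BC ⇒ 1x-5y-11=0] ∩ [|C−(15, 6)|²=26]]
2. C_y = 1  [[AB ⟂ BC ⇒ 1x-5y-11=0] ∩ [|C−(15, 6)|²=26]]
   so C = (16, 1)

C = (16, 1)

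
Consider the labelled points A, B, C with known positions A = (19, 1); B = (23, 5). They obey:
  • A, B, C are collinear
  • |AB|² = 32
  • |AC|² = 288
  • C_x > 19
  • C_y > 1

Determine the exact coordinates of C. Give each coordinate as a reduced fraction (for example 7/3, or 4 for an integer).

C = (31, 13)

1. C_x = 31  [[A, B, C are collinear ⇒ -4x+4y+72=0] ∩ [|C−(19, 1)|²=288]]
2. C_y = 13  [[A, B, C are collinear ⇒ -4x+4y+72=0] ∩ [|C−(19, 1)|²=288]]
   so C = (31, 13)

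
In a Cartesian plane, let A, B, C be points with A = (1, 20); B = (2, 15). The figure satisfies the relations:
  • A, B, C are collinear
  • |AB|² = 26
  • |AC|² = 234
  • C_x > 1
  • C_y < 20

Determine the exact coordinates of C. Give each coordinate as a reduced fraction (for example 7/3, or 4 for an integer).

1. C_x = 4  [[A, B, C are collinear ⇒ 5x+1y-25=0] ∩ [|C−(1, 20)|²=234]]
2. C_y = 5  [[A, B, C are collinear ⇒ 5x+1y-25=0] ∩ [|C−(1, 20)|²=234]]
   so C = (4, 5)

C = (4, 5)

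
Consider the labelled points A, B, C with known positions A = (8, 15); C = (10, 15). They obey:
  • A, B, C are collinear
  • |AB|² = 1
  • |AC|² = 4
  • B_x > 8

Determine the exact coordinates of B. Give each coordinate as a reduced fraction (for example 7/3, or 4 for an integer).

B = (9, 15)

1. B_x = 9  [[A, B, C are collinear ⇒ -2y+30=0] ∩ [|B−(8, 15)|²=1]]
2. B_y = 15  [[A, B, C are collinear ⇒ -2y+30=0] ∩ [|B−(8, 15)|²=1]]
   so B = (9, 15)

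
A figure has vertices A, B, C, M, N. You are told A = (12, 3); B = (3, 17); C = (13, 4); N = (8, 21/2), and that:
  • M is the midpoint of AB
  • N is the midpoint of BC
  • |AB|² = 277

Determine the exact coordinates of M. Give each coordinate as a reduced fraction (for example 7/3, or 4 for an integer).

M = (15/2, 10)

1. M_x = 15/2  [2·M = A+B = (12, 3)+(3, 17)]
2. M_y = 10  [2·M = A+B = (12, 3)+(3, 17)]
   so M = (15/2, 10)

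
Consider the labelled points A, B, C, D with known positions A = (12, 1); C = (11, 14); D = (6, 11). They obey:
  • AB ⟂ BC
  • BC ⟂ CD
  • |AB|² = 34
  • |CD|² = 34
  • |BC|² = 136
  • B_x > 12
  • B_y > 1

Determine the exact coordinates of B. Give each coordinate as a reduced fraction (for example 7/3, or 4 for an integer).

1. B_x = 17  [[BC ⟂ CD ⇒ 5x+3y-97=0] ∩ [|B−(12, 1)|²=34]]
2. B_y = 4  [[BC ⟂ CD ⇒ 5x+3y-97=0] ∩ [|B−(12, 1)|²=34]]
   so B = (17, 4)

B = (17, 4)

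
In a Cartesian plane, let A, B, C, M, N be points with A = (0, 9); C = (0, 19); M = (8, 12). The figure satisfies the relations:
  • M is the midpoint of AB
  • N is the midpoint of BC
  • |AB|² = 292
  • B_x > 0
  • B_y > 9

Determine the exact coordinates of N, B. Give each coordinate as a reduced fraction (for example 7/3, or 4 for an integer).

1. B_x = 16  [B = 2·M−A = 2·(8, 12)−(0, 9)]
2. B_y = 15  [B = 2·M−A = 2·(8, 12)−(0, 9)]
   so B = (16, 15)
3. N_x = 8  [2·N = B+C = (16, 15)+(0, 19)]
4. N_y = 17  [2·N = B+C = (16, 15)+(0, 19)]
   so N = (8, 17)

N = (8, 17)
B = (16, 15)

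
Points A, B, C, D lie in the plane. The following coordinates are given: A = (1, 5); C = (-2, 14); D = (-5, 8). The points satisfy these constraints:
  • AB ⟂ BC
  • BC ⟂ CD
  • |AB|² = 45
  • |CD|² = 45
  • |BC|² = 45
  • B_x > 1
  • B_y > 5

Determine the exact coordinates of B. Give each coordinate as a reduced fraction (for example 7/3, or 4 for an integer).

B = (4, 11)

1. B_x = 4  [[BC ⟂ CD ⇒ 3x+6y-78=0] ∩ [|B−(1, 5)|²=45]]
2. B_y = 11  [[BC ⟂ CD ⇒ 3x+6y-78=0] ∩ [|B−(1, 5)|²=45]]
   so B = (4, 11)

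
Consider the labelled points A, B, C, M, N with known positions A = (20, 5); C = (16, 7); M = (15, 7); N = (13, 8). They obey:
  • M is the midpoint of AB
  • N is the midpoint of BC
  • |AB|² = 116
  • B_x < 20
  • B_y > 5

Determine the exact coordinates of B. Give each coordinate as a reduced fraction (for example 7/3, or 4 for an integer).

B = (10, 9)

1. B_x = 10  [B = 2·M−A = 2·(15, 7)−(20, 5)]
2. B_y = 9  [B = 2·M−A = 2·(15, 7)−(20, 5)]
   so B = (10, 9)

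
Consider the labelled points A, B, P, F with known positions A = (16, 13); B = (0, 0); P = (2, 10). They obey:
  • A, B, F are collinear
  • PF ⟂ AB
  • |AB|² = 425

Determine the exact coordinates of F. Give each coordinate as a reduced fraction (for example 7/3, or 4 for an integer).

1. F_x = 2592/425  [[A, B, F are collinear ⇒ 13x-16y=0] ∩ [PF ⟂ AB ⇒ -16x-13y+162=0]]
2. F_y = 2106/425  [[A, B, F are collinear ⇒ 13x-16y=0] ∩ [PF ⟂ AB ⇒ -16x-13y+162=0]]
   so F = (2592/425, 2106/425)

F = (2592/425, 2106/425)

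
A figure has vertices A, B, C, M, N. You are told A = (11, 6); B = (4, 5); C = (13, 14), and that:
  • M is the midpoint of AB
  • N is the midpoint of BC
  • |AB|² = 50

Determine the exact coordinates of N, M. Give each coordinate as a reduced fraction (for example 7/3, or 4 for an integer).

1. M_x = 15/2  [2·M = A+B = (11, 6)+(4, 5)]
2. M_y = 11/2  [2·M = A+B = (11, 6)+(4, 5)]
   so M = (15/2, 11/2)
3. N_x = 17/2  [2·N = B+C = (4, 5)+(13, 14)]
4. N_y = 19/2  [2·N = B+C = (4, 5)+(13, 14)]
   so N = (17/2, 19/2)

N = (17/2, 19/2)
M = (15/2, 11/2)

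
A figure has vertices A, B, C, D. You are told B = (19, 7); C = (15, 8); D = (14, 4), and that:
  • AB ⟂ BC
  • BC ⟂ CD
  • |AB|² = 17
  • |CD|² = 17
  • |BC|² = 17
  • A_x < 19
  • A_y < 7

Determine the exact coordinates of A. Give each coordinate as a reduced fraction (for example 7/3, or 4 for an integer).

1. A_x = 18  [[AB ⟂ BC ⇒ 4x-1y-69=0] ∩ [|A−(19, 7)|²=17]]
2. A_y = 3  [[AB ⟂ BC ⇒ 4x-1y-69=0] ∩ [|A−(19, 7)|²=17]]
   so A = (18, 3)

A = (18, 3)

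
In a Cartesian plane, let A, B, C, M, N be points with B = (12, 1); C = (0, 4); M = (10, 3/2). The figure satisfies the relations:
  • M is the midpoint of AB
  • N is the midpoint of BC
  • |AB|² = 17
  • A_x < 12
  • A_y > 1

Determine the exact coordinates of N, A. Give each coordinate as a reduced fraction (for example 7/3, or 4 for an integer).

1. A_x = 8  [A = 2·M−B = 2·(10, 3/2)−(12, 1)]
2. A_y = 2  [A = 2·M−B = 2·(10, 3/2)−(12, 1)]
   so A = (8, 2)
3. N_x = 6  [2·N = B+C = (12, 1)+(0, 4)]
4. N_y = 5/2  [2·N = B+C = (12, 1)+(0, 4)]
   so N = (6, 5/2)

N = (6, 5/2)
A = (8, 2)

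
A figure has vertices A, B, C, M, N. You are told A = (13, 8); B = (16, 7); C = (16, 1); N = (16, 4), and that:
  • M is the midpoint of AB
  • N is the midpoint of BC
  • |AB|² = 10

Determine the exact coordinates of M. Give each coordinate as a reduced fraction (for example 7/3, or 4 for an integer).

M = (29/2, 15/2)

1. M_x = 29/2  [2·M = A+B = (13, 8)+(16, 7)]
2. M_y = 15/2  [2·M = A+B = (13, 8)+(16, 7)]
   so M = (29/2, 15/2)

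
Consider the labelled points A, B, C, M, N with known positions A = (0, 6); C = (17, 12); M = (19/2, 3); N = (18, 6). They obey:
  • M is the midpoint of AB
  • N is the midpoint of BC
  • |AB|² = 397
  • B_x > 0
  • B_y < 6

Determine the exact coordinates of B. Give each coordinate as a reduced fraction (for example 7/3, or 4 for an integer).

B = (19, 0)

1. B_x = 19  [B = 2·M−A = 2·(19/2, 3)−(0, 6)]
2. B_y = 0  [B = 2·M−A = 2·(19/2, 3)−(0, 6)]
   so B = (19, 0)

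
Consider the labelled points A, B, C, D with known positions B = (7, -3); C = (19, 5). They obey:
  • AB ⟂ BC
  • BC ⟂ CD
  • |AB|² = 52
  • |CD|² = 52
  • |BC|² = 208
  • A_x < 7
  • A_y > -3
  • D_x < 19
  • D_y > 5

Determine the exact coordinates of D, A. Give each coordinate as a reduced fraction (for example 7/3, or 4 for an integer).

1. D_x = 15  [[BC ⟂ CD ⇒ 12x+8y-268=0] ∩ [|D−(19, 5)|²=52]]
2. D_y = 11  [[BC ⟂ CD ⇒ 12x+8y-268=0] ∩ [|D−(19, 5)|²=52]]
   so D = (15, 11)
3. A_x = 3  [[AB ⟂ BC ⇒ -12x-8y+60=0] ∩ [|A−(7, -3)|²=52]]
4. A_y = 3  [[AB ⟂ BC ⇒ -12x-8y+60=0] ∩ [|A−(7, -3)|²=52]]
   so A = (3, 3)

D = (15, 11)
A = (3, 3)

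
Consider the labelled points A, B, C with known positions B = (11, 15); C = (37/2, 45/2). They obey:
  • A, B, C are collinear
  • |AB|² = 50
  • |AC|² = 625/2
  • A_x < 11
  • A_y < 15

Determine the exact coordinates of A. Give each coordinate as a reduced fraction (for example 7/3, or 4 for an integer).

A = (6, 10)

1. A_x = 6  [[A, B, C are collinear ⇒ -15/2x+15/2y-30=0] ∩ [|A−(11, 15)|²=50]]
2. A_y = 10  [[A, B, C are collinear ⇒ -15/2x+15/2y-30=0] ∩ [|A−(11, 15)|²=50]]
   so A = (6, 10)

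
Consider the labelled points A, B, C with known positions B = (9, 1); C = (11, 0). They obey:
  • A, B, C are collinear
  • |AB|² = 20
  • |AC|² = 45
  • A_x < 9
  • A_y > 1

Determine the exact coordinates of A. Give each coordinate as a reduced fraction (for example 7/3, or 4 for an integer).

1. A_x = 5  [[A, B, C are collinear ⇒ 1x+2y-11=0] ∩ [|A−(9, 1)|²=20]]
2. A_y = 3  [[A, B, C are collinear ⇒ 1x+2y-11=0] ∩ [|A−(9, 1)|²=20]]
   so A = (5, 3)

A = (5, 3)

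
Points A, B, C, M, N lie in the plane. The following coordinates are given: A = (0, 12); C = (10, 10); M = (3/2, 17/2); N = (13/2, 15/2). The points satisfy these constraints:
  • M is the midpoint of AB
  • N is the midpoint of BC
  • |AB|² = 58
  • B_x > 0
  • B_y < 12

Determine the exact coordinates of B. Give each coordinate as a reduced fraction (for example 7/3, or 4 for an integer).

B = (3, 5)

1. B_x = 3  [B = 2·M−A = 2·(3/2, 17/2)−(0, 12)]
2. B_y = 5  [B = 2·M−A = 2·(3/2, 17/2)−(0, 12)]
   so B = (3, 5)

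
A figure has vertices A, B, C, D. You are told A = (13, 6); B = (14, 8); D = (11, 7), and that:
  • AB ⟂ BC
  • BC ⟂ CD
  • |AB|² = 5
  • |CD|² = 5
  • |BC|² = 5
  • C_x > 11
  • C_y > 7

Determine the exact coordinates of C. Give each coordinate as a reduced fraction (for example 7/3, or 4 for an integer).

1. C_x = 12  [[AB ⟂ BC ⇒ 1x+2y-30=0] ∩ [|C−(11, 7)|²=5]]
2. C_y = 9  [[AB ⟂ BC ⇒ 1x+2y-30=0] ∩ [|C−(11, 7)|²=5]]
   so C = (12, 9)

C = (12, 9)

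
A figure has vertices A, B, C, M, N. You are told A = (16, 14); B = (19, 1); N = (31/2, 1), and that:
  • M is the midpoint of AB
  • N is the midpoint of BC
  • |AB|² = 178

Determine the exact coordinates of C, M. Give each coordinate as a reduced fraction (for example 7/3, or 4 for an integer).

1. M_x = 35/2  [2·M = A+B = (16, 14)+(19, 1)]
2. M_y = 15/2  [2·M = A+B = (16, 14)+(19, 1)]
   so M = (35/2, 15/2)
3. C_x = 12  [C = 2·N−B = 2·(31/2, 1)−(19, 1)]
4. C_y = 1  [C = 2·N−B = 2·(31/2, 1)−(19, 1)]
   so C = (12, 1)

C = (12, 1)
M = (35/2, 15/2)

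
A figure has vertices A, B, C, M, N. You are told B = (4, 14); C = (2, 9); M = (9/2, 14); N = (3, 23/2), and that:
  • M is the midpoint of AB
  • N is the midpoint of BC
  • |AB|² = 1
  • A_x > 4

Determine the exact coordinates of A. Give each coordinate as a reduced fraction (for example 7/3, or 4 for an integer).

1. A_x = 5  [A = 2·M−B = 2·(9/2, 14)−(4, 14)]
2. A_y = 14  [A = 2·M−B = 2·(9/2, 14)−(4, 14)]
   so A = (5, 14)

A = (5, 14)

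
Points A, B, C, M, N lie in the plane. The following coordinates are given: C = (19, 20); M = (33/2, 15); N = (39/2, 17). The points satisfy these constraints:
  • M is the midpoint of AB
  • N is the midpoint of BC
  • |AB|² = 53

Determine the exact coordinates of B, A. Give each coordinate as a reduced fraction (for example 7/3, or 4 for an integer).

B = (20, 14)
A = (13, 16)

1. B_x = 20  [B = 2·N−C = 2·(39/2, 17)−(19, 20)]
2. B_y = 14  [B = 2·N−C = 2·(39/2, 17)−(19, 20)]
   so B = (20, 14)
3. A_x = 13  [A = 2·M−B = 2·(33/2, 15)−(20, 14)]
4. A_y = 16  [A = 2·M−B = 2·(33/2, 15)−(20, 14)]
   so A = (13, 16)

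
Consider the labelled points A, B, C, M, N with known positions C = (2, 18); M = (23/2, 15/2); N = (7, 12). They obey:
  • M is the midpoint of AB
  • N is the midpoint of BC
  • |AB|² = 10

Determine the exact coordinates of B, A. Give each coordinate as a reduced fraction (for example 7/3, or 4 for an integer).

B = (12, 6)
A = (11, 9)

1. B_x = 12  [B = 2·N−C = 2·(7, 12)−(2, 18)]
2. B_y = 6  [B = 2·N−C = 2·(7, 12)−(2, 18)]
   so B = (12, 6)
3. A_x = 11  [A = 2·M−B = 2·(23/2, 15/2)−(12, 6)]
4. A_y = 9  [A = 2·M−B = 2·(23/2, 15/2)−(12, 6)]
   so A = (11, 9)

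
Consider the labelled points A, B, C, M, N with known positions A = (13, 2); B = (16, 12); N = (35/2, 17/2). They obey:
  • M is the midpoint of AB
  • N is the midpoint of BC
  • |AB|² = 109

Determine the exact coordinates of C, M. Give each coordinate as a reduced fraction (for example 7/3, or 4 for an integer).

C = (19, 5)
M = (29/2, 7)

1. M_x = 29/2  [2·M = A+B = (13, 2)+(16, 12)]
2. M_y = 7  [2·M = A+B = (13, 2)+(16, 12)]
   so M = (29/2, 7)
3. C_x = 19  [C = 2·N−B = 2·(35/2, 17/2)−(16, 12)]
4. C_y = 5  [C = 2·N−B = 2·(35/2, 17/2)−(16, 12)]
   so C = (19, 5)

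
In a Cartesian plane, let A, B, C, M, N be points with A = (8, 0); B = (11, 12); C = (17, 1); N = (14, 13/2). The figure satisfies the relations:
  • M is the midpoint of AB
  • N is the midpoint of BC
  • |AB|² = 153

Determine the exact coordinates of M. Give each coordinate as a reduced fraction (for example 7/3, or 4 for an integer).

M = (19/2, 6)

1. M_x = 19/2  [2·M = A+B = (8, 0)+(11, 12)]
2. M_y = 6  [2·M = A+B = (8, 0)+(11, 12)]
   so M = (19/2, 6)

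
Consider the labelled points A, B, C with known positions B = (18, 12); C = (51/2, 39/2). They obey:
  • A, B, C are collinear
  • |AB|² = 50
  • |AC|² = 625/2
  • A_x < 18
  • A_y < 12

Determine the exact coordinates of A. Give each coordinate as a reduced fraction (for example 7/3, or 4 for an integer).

A = (13, 7)

1. A_x = 13  [[A, B, C are collinear ⇒ -15/2x+15/2y+45=0] ∩ [|A−(18, 12)|²=50]]
2. A_y = 7  [[A, B, C are collinear ⇒ -15/2x+15/2y+45=0] ∩ [|A−(18, 12)|²=50]]
   so A = (13, 7)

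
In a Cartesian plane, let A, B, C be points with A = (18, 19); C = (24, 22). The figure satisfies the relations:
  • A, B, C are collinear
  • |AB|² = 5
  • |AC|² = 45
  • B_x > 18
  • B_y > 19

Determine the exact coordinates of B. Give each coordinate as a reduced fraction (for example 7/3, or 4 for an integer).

1. B_x = 20  [[A, B, C are collinear ⇒ 3x-6y+60=0] ∩ [|B−(18, 19)|²=5]]
2. B_y = 20  [[A, B, C are collinear ⇒ 3x-6y+60=0] ∩ [|B−(18, 19)|²=5]]
   so B = (20, 20)

B = (20, 20)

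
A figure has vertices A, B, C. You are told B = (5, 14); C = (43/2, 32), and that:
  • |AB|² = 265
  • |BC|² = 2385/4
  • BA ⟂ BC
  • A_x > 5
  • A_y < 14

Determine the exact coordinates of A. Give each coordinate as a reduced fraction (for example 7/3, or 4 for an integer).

1. A_x = 17  [[BA ⟂ BC ⇒ 33/2x+18y-669/2=0] ∩ [|A−(5, 14)|²=265]]
2. A_y = 3  [[BA ⟂ BC ⇒ 33/2x+18y-669/2=0] ∩ [|A−(5, 14)|²=265]]
   so A = (17, 3)

A = (17, 3)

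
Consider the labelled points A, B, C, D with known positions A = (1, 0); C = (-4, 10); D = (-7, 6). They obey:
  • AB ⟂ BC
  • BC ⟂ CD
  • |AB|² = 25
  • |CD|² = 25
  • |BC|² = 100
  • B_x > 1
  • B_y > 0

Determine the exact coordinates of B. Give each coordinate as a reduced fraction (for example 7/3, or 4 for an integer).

1. B_x = 4  [[BC ⟂ CD ⇒ 3x+4y-28=0] ∩ [|B−(1, 0)|²=25]]
2. B_y = 4  [[BC ⟂ CD ⇒ 3x+4y-28=0] ∩ [|B−(1, 0)|²=25]]
   so B = (4, 4)

B = (4, 4)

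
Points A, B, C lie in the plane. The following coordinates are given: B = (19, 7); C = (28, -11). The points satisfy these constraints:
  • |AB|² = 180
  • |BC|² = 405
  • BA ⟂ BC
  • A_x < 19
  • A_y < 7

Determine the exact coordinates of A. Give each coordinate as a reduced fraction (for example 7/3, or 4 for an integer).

1. A_x = 7  [[BA ⟂ BC ⇒ 9x-18y-45=0] ∩ [|A−(19, 7)|²=180]]
2. A_y = 1  [[BA ⟂ BC ⇒ 9x-18y-45=0] ∩ [|A−(19, 7)|²=180]]
   so A = (7, 1)

A = (7, 1)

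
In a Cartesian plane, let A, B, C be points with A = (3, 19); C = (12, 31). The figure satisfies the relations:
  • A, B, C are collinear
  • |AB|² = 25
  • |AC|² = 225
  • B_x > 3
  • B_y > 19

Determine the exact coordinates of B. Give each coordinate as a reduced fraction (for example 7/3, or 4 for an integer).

B = (6, 23)

1. B_x = 6  [[A, B, C are collinear ⇒ 12x-9y+135=0] ∩ [|B−(3, 19)|²=25]]
2. B_y = 23  [[A, B, C are collinear ⇒ 12x-9y+135=0] ∩ [|B−(3, 19)|²=25]]
   so B = (6, 23)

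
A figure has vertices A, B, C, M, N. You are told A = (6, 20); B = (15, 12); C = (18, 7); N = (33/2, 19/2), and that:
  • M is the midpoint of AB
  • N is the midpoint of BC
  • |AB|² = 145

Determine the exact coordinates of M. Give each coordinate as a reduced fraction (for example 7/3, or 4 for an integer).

1. M_x = 21/2  [2·M = A+B = (6, 20)+(15, 12)]
2. M_y = 16  [2·M = A+B = (6, 20)+(15, 12)]
   so M = (21/2, 16)

M = (21/2, 16)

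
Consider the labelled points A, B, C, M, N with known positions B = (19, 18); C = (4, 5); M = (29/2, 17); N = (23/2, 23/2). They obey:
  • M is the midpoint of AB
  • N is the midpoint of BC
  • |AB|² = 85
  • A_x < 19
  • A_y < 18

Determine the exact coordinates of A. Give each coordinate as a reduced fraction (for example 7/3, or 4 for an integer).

1. A_x = 10  [A = 2·M−B = 2·(29/2, 17)−(19, 18)]
2. A_y = 16  [A = 2·M−B = 2·(29/2, 17)−(19, 18)]
   so A = (10, 16)

A = (10, 16)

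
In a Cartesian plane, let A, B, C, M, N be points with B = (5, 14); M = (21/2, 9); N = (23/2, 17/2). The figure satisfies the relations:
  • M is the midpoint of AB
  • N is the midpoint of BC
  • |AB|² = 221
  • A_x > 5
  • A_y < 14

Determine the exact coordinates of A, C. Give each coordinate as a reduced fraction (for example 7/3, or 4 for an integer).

A = (16, 4)
C = (18, 3)

1. A_x = 16  [A = 2·M−B = 2·(21/2, 9)−(5, 14)]
2. A_y = 4  [A = 2·M−B = 2·(21/2, 9)−(5, 14)]
   so A = (16, 4)
3. C_x = 18  [C = 2·N−B = 2·(23/2, 17/2)−(5, 14)]
4. C_y = 3  [C = 2·N−B = 2·(23/2, 17/2)−(5, 14)]
   so C = (18, 3)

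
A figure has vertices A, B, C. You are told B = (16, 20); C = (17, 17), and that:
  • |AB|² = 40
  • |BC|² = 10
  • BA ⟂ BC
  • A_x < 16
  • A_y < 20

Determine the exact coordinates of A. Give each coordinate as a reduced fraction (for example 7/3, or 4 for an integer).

A = (10, 18)

1. A_x = 10  [[BA ⟂ BC ⇒ 1x-3y+44=0] ∩ [|A−(16, 20)|²=40]]
2. A_y = 18  [[BA ⟂ BC ⇒ 1x-3y+44=0] ∩ [|A−(16, 20)|²=40]]
   so A = (10, 18)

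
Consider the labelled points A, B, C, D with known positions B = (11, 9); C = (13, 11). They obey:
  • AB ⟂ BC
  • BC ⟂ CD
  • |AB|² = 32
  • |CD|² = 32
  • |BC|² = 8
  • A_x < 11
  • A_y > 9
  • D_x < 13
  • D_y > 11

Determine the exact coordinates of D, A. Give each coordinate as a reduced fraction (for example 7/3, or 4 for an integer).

D = (9, 15)
A = (7, 13)

1. D_x = 9  [[BC ⟂ CD ⇒ 2x+2y-48=0] ∩ [|D−(13, 11)|²=32]]
2. D_y = 15  [[BC ⟂ CD ⇒ 2x+2y-48=0] ∩ [|D−(13, 11)|²=32]]
   so D = (9, 15)
3. A_x = 7  [[AB ⟂ BC ⇒ -2x-2y+40=0] ∩ [|A−(11, 9)|²=32]]
4. A_y = 13  [[AB ⟂ BC ⇒ -2x-2y+40=0] ∩ [|A−(11, 9)|²=32]]
   so A = (7, 13)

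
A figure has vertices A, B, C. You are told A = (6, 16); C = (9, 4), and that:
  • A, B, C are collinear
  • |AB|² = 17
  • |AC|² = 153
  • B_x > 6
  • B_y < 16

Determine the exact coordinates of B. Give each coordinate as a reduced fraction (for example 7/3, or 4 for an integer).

B = (7, 12)

1. B_x = 7  [[A, B, C are collinear ⇒ -12x-3y+120=0] ∩ [|B−(6, 16)|²=17]]
2. B_y = 12  [[A, B, C are collinear ⇒ -12x-3y+120=0] ∩ [|B−(6, 16)|²=17]]
   so B = (7, 12)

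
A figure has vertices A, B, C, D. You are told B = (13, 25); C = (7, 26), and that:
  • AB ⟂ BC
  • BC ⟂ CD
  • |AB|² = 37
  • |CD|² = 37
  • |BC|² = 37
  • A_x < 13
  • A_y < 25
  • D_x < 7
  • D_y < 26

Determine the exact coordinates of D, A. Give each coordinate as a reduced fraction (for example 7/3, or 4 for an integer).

1. D_x = 6  [[BC ⟂ CD ⇒ -6x+1y+16=0] ∩ [|D−(7, 26)|²=37]]
2. D_y = 20  [[BC ⟂ CD ⇒ -6x+1y+16=0] ∩ [|D−(7, 26)|²=37]]
   so D = (6, 20)
3. A_x = 12  [[AB ⟂ BC ⇒ 6x-1y-53=0] ∩ [|A−(13, 25)|²=37]]
4. A_y = 19  [[AB ⟂ BC ⇒ 6x-1y-53=0] ∩ [|A−(13, 25)|²=37]]
   so A = (12, 19)

D = (6, 20)
A = (12, 19)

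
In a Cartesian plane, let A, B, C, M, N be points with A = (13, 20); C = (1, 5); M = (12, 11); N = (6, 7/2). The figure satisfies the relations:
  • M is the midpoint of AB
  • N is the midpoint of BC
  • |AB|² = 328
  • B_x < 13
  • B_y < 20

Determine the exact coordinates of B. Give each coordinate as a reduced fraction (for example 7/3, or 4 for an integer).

B = (11, 2)

1. B_x = 11  [B = 2·M−A = 2·(12, 11)−(13, 20)]
2. B_y = 2  [B = 2·M−A = 2·(12, 11)−(13, 20)]
   so B = (11, 2)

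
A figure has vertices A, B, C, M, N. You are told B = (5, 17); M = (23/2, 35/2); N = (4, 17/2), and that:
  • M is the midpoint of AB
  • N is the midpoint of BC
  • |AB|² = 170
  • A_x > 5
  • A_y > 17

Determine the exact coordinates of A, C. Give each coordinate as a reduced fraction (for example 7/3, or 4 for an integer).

1. A_x = 18  [A = 2·M−B = 2·(23/2, 35/2)−(5, 17)]
2. A_y = 18  [A = 2·M−B = 2·(23/2, 35/2)−(5, 17)]
   so A = (18, 18)
3. C_x = 3  [C = 2·N−B = 2·(4, 17/2)−(5, 17)]
4. C_y = 0  [C = 2·N−B = 2·(4, 17/2)−(5, 17)]
   so C = (3, 0)

A = (18, 18)
C = (3, 0)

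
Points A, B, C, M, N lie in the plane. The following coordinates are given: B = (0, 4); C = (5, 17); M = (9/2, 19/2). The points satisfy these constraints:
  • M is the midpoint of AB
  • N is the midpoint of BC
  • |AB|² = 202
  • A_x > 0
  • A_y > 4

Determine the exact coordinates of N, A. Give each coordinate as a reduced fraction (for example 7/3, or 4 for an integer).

N = (5/2, 21/2)
A = (9, 15)

1. A_x = 9  [A = 2·M−B = 2·(9/2, 19/2)−(0, 4)]
2. A_y = 15  [A = 2·M−B = 2·(9/2, 19/2)−(0, 4)]
   so A = (9, 15)
3. N_x = 5/2  [2·N = B+C = (0, 4)+(5, 17)]
4. N_y = 21/2  [2·N = B+C = (0, 4)+(5, 17)]
   so N = (5/2, 21/2)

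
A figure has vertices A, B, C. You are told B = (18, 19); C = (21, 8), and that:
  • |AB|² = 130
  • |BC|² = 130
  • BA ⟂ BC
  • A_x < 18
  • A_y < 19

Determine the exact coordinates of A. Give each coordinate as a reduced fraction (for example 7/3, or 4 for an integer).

A = (7, 16)

1. A_x = 7  [[BA ⟂ BC ⇒ 3x-11y+155=0] ∩ [|A−(18, 19)|²=130]]
2. A_y = 16  [[BA ⟂ BC ⇒ 3x-11y+155=0] ∩ [|A−(18, 19)|²=130]]
   so A = (7, 16)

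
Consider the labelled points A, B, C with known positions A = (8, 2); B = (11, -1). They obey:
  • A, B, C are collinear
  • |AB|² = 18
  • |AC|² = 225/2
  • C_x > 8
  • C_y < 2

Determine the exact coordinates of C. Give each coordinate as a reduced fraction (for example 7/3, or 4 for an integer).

C = (31/2, -11/2)

1. C_x = 31/2  [[A, B, C are collinear ⇒ 3x+3y-30=0] ∩ [|C−(8, 2)|²=225/2]]
2. C_y = -11/2  [[A, B, C are collinear ⇒ 3x+3y-30=0] ∩ [|C−(8, 2)|²=225/2]]
   so C = (31/2, -11/2)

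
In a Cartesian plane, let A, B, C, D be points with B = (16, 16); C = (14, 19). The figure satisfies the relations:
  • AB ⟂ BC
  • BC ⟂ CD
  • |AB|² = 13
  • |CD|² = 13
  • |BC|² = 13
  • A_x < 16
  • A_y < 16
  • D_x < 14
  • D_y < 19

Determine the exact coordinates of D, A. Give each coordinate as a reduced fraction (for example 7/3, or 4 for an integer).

1. D_x = 11  [[BC ⟂ CD ⇒ -2x+3y-29=0] ∩ [|D−(14, 19)|²=13]]
2. D_y = 17  [[BC ⟂ CD ⇒ -2x+3y-29=0] ∩ [|D−(14, 19)|²=13]]
   so D = (11, 17)
3. A_x = 13  [[AB ⟂ BC ⇒ 2x-3y+16=0] ∩ [|A−(16, 16)|²=13]]
4. A_y = 14  [[AB ⟂ BC ⇒ 2x-3y+16=0] ∩ [|A−(16, 16)|²=13]]
   so A = (13, 14)

D = (11, 17)
A = (13, 14)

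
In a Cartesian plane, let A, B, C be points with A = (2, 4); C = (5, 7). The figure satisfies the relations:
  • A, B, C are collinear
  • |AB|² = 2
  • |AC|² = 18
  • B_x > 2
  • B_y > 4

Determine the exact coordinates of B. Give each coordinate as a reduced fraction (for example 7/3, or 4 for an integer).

1. B_x = 3  [[A, B, C are collinear ⇒ 3x-3y+6=0] ∩ [|B−(2, 4)|²=2]]
2. B_y = 5  [[A, B, C are collinear ⇒ 3x-3y+6=0] ∩ [|B−(2, 4)|²=2]]
   so B = (3, 5)

B = (3, 5)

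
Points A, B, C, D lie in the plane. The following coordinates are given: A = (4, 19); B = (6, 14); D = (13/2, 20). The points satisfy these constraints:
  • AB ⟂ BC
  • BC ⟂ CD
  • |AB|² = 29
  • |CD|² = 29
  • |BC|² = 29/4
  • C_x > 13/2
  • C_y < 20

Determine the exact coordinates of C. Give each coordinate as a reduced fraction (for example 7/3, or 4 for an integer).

C = (17/2, 15)

1. C_x = 17/2  [[AB ⟂ BC ⇒ 2x-5y+58=0] ∩ [|C−(13/2, 20)|²=29]]
2. C_y = 15  [[AB ⟂ BC ⇒ 2x-5y+58=0] ∩ [|C−(13/2, 20)|²=29]]
   so C = (17/2, 15)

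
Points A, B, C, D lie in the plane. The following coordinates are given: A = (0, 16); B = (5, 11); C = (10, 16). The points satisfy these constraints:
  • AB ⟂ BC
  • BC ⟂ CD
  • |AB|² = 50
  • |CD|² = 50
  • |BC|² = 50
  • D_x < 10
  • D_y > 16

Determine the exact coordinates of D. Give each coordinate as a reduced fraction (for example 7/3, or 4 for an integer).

D = (5, 21)

1. D_x = 5  [[BC ⟂ CD ⇒ 5x+5y-130=0] ∩ [|D−(10, 16)|²=50]]
2. D_y = 21  [[BC ⟂ CD ⇒ 5x+5y-130=0] ∩ [|D−(10, 16)|²=50]]
   so D = (5, 21)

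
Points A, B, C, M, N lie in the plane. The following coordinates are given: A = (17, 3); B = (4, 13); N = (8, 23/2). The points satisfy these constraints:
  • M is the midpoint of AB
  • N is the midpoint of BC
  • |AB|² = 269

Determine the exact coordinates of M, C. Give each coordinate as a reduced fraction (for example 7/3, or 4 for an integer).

M = (21/2, 8)
C = (12, 10)

1. M_x = 21/2  [2·M = A+B = (17, 3)+(4, 13)]
2. M_y = 8  [2·M = A+B = (17, 3)+(4, 13)]
   so M = (21/2, 8)
3. C_x = 12  [C = 2·N−B = 2·(8, 23/2)−(4, 13)]
4. C_y = 10  [C = 2·N−B = 2·(8, 23/2)−(4, 13)]
   so C = (12, 10)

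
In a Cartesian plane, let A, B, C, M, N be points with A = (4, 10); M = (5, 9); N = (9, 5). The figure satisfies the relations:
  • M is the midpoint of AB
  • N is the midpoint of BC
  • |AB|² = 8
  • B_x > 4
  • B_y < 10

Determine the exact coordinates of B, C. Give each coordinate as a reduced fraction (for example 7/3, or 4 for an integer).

1. B_x = 6  [B = 2·M−A = 2·(5, 9)−(4, 10)]
2. B_y = 8  [B = 2·M−A = 2·(5, 9)−(4, 10)]
   so B = (6, 8)
3. C_x = 12  [C = 2·N−B = 2·(9, 5)−(6, 8)]
4. C_y = 2  [C = 2·N−B = 2·(9, 5)−(6, 8)]
   so C = (12, 2)

B = (6, 8)
C = (12, 2)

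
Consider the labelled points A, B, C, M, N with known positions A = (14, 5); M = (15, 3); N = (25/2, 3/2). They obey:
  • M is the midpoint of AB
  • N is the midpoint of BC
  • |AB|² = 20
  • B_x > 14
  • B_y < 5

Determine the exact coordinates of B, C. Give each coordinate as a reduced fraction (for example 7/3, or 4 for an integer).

B = (16, 1)
C = (9, 2)

1. B_x = 16  [B = 2·M−A = 2·(15, 3)−(14, 5)]
2. B_y = 1  [B = 2·M−A = 2·(15, 3)−(14, 5)]
   so B = (16, 1)
3. C_x = 9  [C = 2·N−B = 2·(25/2, 3/2)−(16, 1)]
4. C_y = 2  [C = 2·N−B = 2·(25/2, 3/2)−(16, 1)]
   so C = (9, 2)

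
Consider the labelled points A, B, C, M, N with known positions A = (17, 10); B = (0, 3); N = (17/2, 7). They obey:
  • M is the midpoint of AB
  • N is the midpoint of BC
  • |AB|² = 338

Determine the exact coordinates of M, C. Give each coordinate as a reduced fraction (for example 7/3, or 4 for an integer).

M = (17/2, 13/2)
C = (17, 11)

1. M_x = 17/2  [2·M = A+B = (17, 10)+(0, 3)]
2. M_y = 13/2  [2·M = A+B = (17, 10)+(0, 3)]
   so M = (17/2, 13/2)
3. C_x = 17  [C = 2·N−B = 2·(17/2, 7)−(0, 3)]
4. C_y = 11  [C = 2·N−B = 2·(17/2, 7)−(0, 3)]
   so C = (17, 11)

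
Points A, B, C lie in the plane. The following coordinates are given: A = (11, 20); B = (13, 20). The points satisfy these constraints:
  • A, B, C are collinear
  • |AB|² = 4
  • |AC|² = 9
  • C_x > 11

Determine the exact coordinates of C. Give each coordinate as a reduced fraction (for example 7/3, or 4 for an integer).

C = (14, 20)

1. C_x = 14  [[A, B, C are collinear ⇒ 2y-40=0] ∩ [|C−(11, 20)|²=9]]
2. C_y = 20  [[A, B, C are collinear ⇒ 2y-40=0] ∩ [|C−(11, 20)|²=9]]
   so C = (14, 20)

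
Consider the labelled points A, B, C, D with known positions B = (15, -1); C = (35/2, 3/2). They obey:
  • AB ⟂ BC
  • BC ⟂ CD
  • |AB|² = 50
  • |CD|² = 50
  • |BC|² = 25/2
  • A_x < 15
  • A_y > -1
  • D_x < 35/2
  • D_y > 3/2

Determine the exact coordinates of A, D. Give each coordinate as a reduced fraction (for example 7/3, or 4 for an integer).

A = (10, 4)
D = (25/2, 13/2)

1. A_x = 10  [[AB ⟂ BC ⇒ -5/2x-5/2y+35=0] ∩ [|A−(15, -1)|²=50]]
2. A_y = 4  [[AB ⟂ BC ⇒ -5/2x-5/2y+35=0] ∩ [|A−(15, -1)|²=50]]
   so A = (10, 4)
3. D_x = 25/2  [[BC ⟂ CD ⇒ 5/2x+5/2y-95/2=0] ∩ [|D−(35/2, 3/2)|²=50]]
4. D_y = 13/2  [[BC ⟂ CD ⇒ 5/2x+5/2y-95/2=0] ∩ [|D−(35/2, 3/2)|²=50]]
   so D = (25/2, 13/2)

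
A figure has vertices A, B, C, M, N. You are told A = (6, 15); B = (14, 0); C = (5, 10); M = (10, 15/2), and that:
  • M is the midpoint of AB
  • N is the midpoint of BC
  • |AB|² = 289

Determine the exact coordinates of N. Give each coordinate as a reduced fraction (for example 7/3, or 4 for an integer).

N = (19/2, 5)

1. N_x = 19/2  [2·N = B+C = (14, 0)+(5, 10)]
2. N_y = 5  [2·N = B+C = (14, 0)+(5, 10)]
   so N = (19/2, 5)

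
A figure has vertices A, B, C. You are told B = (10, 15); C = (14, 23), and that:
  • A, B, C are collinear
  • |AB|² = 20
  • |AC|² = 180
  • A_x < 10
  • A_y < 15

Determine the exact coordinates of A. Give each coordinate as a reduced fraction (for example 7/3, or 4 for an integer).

1. A_x = 8  [[A, B, C are collinear ⇒ -8x+4y+20=0] ∩ [|A−(10, 15)|²=20]]
2. A_y = 11  [[A, B, C are collinear ⇒ -8x+4y+20=0] ∩ [|A−(10, 15)|²=20]]
   so A = (8, 11)

A = (8, 11)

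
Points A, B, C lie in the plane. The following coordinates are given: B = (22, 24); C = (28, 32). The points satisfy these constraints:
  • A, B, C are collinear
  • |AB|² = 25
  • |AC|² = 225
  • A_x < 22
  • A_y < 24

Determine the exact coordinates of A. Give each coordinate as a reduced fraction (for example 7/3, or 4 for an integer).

1. A_x = 19  [[A, B, C are collinear ⇒ -8x+6y+32=0] ∩ [|A−(22, 24)|²=25]]
2. A_y = 20  [[A, B, C are collinear ⇒ -8x+6y+32=0] ∩ [|A−(22, 24)|²=25]]
   so A = (19, 20)

A = (19, 20)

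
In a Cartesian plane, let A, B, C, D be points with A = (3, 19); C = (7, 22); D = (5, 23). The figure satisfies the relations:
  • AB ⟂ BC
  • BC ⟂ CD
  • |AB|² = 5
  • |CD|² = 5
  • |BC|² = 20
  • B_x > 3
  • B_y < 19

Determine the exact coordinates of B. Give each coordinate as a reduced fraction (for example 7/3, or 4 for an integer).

B = (5, 18)

1. B_x = 5  [[BC ⟂ CD ⇒ 2x-1y+8=0] ∩ [|B−(3, 19)|²=5]]
2. B_y = 18  [[BC ⟂ CD ⇒ 2x-1y+8=0] ∩ [|B−(3, 19)|²=5]]
   so B = (5, 18)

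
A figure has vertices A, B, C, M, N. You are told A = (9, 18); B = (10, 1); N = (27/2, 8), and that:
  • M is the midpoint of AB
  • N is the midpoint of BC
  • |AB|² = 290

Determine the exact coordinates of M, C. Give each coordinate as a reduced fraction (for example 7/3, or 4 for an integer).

M = (19/2, 19/2)
C = (17, 15)

1. M_x = 19/2  [2·M = A+B = (9, 18)+(10, 1)]
2. M_y = 19/2  [2·M = A+B = (9, 18)+(10, 1)]
   so M = (19/2, 19/2)
3. C_x = 17  [C = 2·N−B = 2·(27/2, 8)−(10, 1)]
4. C_y = 15  [C = 2·N−B = 2·(27/2, 8)−(10, 1)]
   so C = (17, 15)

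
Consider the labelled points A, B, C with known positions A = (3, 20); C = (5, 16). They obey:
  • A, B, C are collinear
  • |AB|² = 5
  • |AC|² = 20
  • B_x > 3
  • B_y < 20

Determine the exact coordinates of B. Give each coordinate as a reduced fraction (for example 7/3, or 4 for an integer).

B = (4, 18)

1. B_x = 4  [[A, B, C are collinear ⇒ -4x-2y+52=0] ∩ [|B−(3, 20)|²=5]]
2. B_y = 18  [[A, B, C are collinear ⇒ -4x-2y+52=0] ∩ [|B−(3, 20)|²=5]]
   so B = (4, 18)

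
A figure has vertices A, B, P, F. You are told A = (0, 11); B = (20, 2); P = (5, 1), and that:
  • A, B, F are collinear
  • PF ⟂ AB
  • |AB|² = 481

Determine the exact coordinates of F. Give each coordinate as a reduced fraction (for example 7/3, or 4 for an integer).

F = (3800/481, 3581/481)

1. F_x = 3800/481  [[A, B, F are collinear ⇒ 9x+20y-220=0] ∩ [PF ⟂ AB ⇒ 20x-9y-91=0]]
2. F_y = 3581/481  [[A, B, F are collinear ⇒ 9x+20y-220=0] ∩ [PF ⟂ AB ⇒ 20x-9y-91=0]]
   so F = (3800/481, 3581/481)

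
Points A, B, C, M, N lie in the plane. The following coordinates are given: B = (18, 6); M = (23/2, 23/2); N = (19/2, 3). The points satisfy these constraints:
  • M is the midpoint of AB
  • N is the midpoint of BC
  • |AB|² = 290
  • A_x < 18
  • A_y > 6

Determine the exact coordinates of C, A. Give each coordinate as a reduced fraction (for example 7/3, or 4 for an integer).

C = (1, 0)
A = (5, 17)

1. A_x = 5  [A = 2·M−B = 2·(23/2, 23/2)−(18, 6)]
2. A_y = 17  [A = 2·M−B = 2·(23/2, 23/2)−(18, 6)]
   so A = (5, 17)
3. C_x = 1  [C = 2·N−B = 2·(19/2, 3)−(18, 6)]
4. C_y = 0  [C = 2·N−B = 2·(19/2, 3)−(18, 6)]
   so C = (1, 0)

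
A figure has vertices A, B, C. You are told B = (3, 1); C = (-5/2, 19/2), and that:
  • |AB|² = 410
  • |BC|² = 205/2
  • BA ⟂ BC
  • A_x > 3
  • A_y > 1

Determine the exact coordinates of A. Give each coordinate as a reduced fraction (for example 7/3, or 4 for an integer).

1. A_x = 20  [[BA ⟂ BC ⇒ -11/2x+17/2y+8=0] ∩ [|A−(3, 1)|²=410]]
2. A_y = 12  [[BA ⟂ BC ⇒ -11/2x+17/2y+8=0] ∩ [|A−(3, 1)|²=410]]
   so A = (20, 12)

A = (20, 12)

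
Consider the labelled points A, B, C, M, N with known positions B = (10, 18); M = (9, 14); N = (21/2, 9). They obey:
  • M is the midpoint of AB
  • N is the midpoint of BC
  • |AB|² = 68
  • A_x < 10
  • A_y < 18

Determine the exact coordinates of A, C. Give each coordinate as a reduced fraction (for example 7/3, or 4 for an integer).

A = (8, 10)
C = (11, 0)

1. A_x = 8  [A = 2·M−B = 2·(9, 14)−(10, 18)]
2. A_y = 10  [A = 2·M−B = 2·(9, 14)−(10, 18)]
   so A = (8, 10)
3. C_x = 11  [C = 2·N−B = 2·(21/2, 9)−(10, 18)]
4. C_y = 0  [C = 2·N−B = 2·(21/2, 9)−(10, 18)]
   so C = (11, 0)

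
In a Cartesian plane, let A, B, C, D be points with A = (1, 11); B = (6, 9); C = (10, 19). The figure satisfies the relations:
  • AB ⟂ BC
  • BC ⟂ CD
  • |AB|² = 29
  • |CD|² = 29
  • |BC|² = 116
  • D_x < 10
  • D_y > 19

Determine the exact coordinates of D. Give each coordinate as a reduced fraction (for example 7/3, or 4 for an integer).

1. D_x = 5  [[BC ⟂ CD ⇒ 4x+10y-230=0] ∩ [|D−(10, 19)|²=29]]
2. D_y = 21  [[BC ⟂ CD ⇒ 4x+10y-230=0] ∩ [|D−(10, 19)|²=29]]
   so D = (5, 21)

D = (5, 21)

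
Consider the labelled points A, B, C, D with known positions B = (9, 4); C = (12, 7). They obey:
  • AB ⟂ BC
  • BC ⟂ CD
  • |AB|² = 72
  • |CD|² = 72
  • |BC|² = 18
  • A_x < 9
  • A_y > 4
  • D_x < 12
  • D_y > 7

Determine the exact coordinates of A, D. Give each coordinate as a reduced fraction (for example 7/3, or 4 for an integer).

1. A_x = 3  [[AB ⟂ BC ⇒ -3x-3y+39=0] ∩ [|A−(9, 4)|²=72]]
2. A_y = 10  [[AB ⟂ BC ⇒ -3x-3y+39=0] ∩ [|A−(9, 4)|²=72]]
   so A = (3, 10)
3. D_x = 6  [[BC ⟂ CD ⇒ 3x+3y-57=0] ∩ [|D−(12, 7)|²=72]]
4. D_y = 13  [[BC ⟂ CD ⇒ 3x+3y-57=0] ∩ [|D−(12, 7)|²=72]]
   so D = (6, 13)

A = (3, 10)
D = (6, 13)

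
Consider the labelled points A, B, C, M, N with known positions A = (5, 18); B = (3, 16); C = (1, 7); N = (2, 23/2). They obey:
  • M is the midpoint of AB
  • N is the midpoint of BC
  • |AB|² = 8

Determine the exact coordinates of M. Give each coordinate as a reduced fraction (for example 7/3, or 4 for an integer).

1. M_x = 4  [2·M = A+B = (5, 18)+(3, 16)]
2. M_y = 17  [2·M = A+B = (5, 18)+(3, 16)]
   so M = (4, 17)

M = (4, 17)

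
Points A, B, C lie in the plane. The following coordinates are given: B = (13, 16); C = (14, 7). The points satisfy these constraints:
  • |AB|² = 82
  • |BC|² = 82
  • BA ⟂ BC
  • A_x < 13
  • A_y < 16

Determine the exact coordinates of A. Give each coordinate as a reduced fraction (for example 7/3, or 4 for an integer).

1. A_x = 4  [[BA ⟂ BC ⇒ 1x-9y+131=0] ∩ [|A−(13, 16)|²=82]]
2. A_y = 15  [[BA ⟂ BC ⇒ 1x-9y+131=0] ∩ [|A−(13, 16)|²=82]]
   so A = (4, 15)

A = (4, 15)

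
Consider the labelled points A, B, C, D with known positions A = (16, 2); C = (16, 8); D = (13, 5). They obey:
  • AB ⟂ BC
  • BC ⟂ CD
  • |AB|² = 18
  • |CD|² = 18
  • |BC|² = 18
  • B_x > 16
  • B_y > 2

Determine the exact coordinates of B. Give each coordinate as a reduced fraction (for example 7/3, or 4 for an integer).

B = (19, 5)

1. B_x = 19  [[BC ⟂ CD ⇒ 3x+3y-72=0] ∩ [|B−(16, 2)|²=18]]
2. B_y = 5  [[BC ⟂ CD ⇒ 3x+3y-72=0] ∩ [|B−(16, 2)|²=18]]
   so B = (19, 5)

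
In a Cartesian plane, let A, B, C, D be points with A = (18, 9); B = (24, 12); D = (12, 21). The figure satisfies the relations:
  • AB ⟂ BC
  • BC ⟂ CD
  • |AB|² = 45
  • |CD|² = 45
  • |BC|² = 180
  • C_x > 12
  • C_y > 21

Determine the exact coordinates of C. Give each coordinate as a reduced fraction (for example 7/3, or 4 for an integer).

1. C_x = 18  [[AB ⟂ BC ⇒ 6x+3y-180=0] ∩ [|C−(12, 21)|²=45]]
2. C_y = 24  [[AB ⟂ BC ⇒ 6x+3y-180=0] ∩ [|C−(12, 21)|²=45]]
   so C = (18, 24)

C = (18, 24)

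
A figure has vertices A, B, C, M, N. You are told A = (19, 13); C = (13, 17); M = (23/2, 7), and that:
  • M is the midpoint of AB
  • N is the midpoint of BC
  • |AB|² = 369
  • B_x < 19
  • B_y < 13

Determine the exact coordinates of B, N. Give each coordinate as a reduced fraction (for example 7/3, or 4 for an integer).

1. B_x = 4  [B = 2·M−A = 2·(23/2, 7)−(19, 13)]
2. B_y = 1  [B = 2·M−A = 2·(23/2, 7)−(19, 13)]
   so B = (4, 1)
3. N_x = 17/2  [2·N = B+C = (4, 1)+(13, 17)]
4. N_y = 9  [2·N = B+C = (4, 1)+(13, 17)]
   so N = (17/2, 9)

B = (4, 1)
N = (17/2, 9)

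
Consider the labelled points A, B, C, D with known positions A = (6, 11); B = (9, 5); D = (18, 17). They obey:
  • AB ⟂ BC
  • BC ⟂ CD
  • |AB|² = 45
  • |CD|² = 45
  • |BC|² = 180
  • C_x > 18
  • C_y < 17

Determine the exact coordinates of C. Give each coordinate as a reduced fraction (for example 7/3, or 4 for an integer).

C = (21, 11)

1. C_x = 21  [[AB ⟂ BC ⇒ 3x-6y+3=0] ∩ [|C−(18, 17)|²=45]]
2. C_y = 11  [[AB ⟂ BC ⇒ 3x-6y+3=0] ∩ [|C−(18, 17)|²=45]]
   so C = (21, 11)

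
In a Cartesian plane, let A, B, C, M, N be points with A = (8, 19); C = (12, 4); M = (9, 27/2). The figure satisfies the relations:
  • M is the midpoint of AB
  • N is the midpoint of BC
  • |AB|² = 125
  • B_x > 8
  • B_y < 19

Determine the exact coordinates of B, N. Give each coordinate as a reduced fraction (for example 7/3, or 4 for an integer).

B = (10, 8)
N = (11, 6)

1. B_x = 10  [B = 2·M−A = 2·(9, 27/2)−(8, 19)]
2. B_y = 8  [B = 2·M−A = 2·(9, 27/2)−(8, 19)]
   so B = (10, 8)
3. N_x = 11  [2·N = B+C = (10, 8)+(12, 4)]
4. N_y = 6  [2·N = B+C = (10, 8)+(12, 4)]
   so N = (11, 6)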